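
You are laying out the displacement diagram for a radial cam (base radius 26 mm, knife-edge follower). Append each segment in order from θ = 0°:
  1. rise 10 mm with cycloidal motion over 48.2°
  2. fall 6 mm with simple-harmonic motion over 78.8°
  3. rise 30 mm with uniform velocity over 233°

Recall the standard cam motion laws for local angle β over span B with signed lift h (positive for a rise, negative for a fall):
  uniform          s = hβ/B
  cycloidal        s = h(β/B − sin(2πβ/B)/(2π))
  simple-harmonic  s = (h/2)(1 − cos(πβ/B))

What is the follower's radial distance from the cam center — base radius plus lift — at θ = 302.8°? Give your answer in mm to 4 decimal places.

seg 1 [0°–48.2°] cycloidal, h=10: full span → s += 10 → s = 10.0000
seg 2 [48.2°–127°] simple-harmonic, h=-6: full span → s += -6 → s = 4.0000
seg 3 [127°–360°] uniform, h=30: θ=302.8° here. β=175.8, B=233. 30·175.8/233 = 22.6352 → s = 26.6352
radial distance = base radius + s = 26 + 26.6352 = 52.6352

52.6352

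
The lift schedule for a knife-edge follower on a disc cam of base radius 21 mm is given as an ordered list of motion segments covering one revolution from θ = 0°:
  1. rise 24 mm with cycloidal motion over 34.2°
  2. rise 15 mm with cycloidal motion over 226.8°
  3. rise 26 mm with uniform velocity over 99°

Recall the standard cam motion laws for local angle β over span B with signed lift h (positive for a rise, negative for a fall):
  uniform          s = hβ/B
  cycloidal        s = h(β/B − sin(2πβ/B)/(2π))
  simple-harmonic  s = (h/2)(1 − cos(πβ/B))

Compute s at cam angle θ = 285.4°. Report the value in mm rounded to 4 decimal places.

seg 1 [0°–34.2°] cycloidal, h=24: full span → s += 24 → s = 24.0000
seg 2 [34.2°–261°] cycloidal, h=15: full span → s += 15 → s = 39.0000
seg 3 [261°–360°] uniform, h=26: θ=285.4° here. β=24.4, B=99. 26·24.4/99 = 6.4081 → s = 45.4081

45.4081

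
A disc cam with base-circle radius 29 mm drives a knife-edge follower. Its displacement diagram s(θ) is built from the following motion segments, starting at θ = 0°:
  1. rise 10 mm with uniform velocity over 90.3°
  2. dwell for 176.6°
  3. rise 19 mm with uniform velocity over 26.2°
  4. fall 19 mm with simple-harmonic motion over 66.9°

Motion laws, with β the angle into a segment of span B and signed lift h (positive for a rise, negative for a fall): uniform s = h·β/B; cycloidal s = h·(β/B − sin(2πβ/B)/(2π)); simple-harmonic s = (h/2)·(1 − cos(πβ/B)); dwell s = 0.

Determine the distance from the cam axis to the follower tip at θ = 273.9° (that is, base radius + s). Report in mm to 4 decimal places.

seg 1 [0°–90.3°] uniform, h=10: full span → s += 10 → s = 10.0000
seg 2 [90.3°–266.9°] dwell: s stays 10.0000
seg 3 [266.9°–293.1°] uniform, h=19: θ=273.9° here. β=7, B=26.2. 19·7/26.2 = 5.0763 → s = 15.0763
radial distance = base radius + s = 29 + 15.0763 = 44.0763

44.0763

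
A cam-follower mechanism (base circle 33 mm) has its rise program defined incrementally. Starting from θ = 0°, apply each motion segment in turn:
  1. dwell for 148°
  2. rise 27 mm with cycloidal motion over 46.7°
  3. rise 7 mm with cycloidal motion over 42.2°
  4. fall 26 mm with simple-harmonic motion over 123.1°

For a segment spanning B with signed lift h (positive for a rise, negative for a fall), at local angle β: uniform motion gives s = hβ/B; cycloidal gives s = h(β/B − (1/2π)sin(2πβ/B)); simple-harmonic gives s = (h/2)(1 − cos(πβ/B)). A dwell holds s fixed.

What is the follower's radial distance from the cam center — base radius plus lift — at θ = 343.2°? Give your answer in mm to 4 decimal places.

seg 1 [0°–148°] dwell: s stays 0.0000
seg 2 [148°–194.7°] cycloidal, h=27: full span → s += 27 → s = 27.0000
seg 3 [194.7°–236.9°] cycloidal, h=7: full span → s += 7 → s = 34.0000
seg 4 [236.9°–360°] simple-harmonic, h=-26: θ=343.2° here. β=106.3, B=123.1. -26/2·(1 − cos(π·0.8635)) = -24.8233 → s = 9.1767
radial distance = base radius + s = 33 + 9.1767 = 42.1767

42.1767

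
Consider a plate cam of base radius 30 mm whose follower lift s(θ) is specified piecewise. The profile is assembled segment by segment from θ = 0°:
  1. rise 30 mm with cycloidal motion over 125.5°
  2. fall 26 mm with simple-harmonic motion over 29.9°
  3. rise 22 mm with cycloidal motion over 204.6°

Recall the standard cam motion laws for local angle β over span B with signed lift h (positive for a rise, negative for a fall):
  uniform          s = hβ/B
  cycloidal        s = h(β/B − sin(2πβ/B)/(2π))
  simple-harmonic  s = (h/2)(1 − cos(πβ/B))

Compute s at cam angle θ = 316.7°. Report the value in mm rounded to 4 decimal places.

seg 1 [0°–125.5°] cycloidal, h=30: full span → s += 30 → s = 30.0000
seg 2 [125.5°–155.4°] simple-harmonic, h=-26: full span → s += -26 → s = 4.0000
seg 3 [155.4°–360°] cycloidal, h=22: θ=316.7° here. β=161.3, B=204.6. 22·(0.7884 − sin(2π·0.7884)/(2π)) = 20.7442 → s = 24.7442

24.7442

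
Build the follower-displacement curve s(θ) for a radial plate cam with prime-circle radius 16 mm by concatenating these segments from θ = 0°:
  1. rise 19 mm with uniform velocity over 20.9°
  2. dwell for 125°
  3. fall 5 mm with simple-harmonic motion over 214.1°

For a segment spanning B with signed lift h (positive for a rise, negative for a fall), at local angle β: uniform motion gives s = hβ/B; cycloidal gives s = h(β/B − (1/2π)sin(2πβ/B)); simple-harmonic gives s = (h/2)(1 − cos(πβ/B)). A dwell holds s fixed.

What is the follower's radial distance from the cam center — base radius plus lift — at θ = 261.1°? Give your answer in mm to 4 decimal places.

seg 1 [0°–20.9°] uniform, h=19: full span → s += 19 → s = 19.0000
seg 2 [20.9°–145.9°] dwell: s stays 19.0000
seg 3 [145.9°–360°] simple-harmonic, h=-5: θ=261.1° here. β=115.2, B=214.1. -5/2·(1 − cos(π·0.5381)) = -2.7983 → s = 16.2017
radial distance = base radius + s = 16 + 16.2017 = 32.2017

32.2017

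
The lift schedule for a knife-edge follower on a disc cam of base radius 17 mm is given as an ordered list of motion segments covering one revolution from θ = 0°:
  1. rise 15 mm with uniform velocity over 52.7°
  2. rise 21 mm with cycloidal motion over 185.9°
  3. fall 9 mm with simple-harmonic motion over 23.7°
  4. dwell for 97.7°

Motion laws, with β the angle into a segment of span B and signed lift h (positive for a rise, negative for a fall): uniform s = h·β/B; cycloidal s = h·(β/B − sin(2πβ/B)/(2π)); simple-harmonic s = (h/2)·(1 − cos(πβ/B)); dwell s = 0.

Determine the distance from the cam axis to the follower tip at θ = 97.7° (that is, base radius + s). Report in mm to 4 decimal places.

seg 1 [0°–52.7°] uniform, h=15: full span → s += 15 → s = 15.0000
seg 2 [52.7°–238.6°] cycloidal, h=21: θ=97.7° here. β=45, B=185.9. 21·(0.2421 − sin(2π·0.2421)/(2π)) = 1.7453 → s = 16.7453
radial distance = base radius + s = 17 + 16.7453 = 33.7453

33.7453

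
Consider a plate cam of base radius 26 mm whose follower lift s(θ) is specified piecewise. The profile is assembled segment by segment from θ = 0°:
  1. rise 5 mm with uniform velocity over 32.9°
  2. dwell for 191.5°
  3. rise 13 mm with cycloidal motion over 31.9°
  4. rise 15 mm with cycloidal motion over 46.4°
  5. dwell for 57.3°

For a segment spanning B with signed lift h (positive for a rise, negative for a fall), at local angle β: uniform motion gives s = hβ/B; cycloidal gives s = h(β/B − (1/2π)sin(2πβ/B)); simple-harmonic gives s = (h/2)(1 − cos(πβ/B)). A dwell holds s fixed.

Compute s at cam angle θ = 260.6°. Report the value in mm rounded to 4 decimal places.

seg 1 [0°–32.9°] uniform, h=5: full span → s += 5 → s = 5.0000
seg 2 [32.9°–224.4°] dwell: s stays 5.0000
seg 3 [224.4°–256.3°] cycloidal, h=13: full span → s += 13 → s = 18.0000
seg 4 [256.3°–302.7°] cycloidal, h=15: θ=260.6° here. β=4.3, B=46.4. 15·(0.0927 − sin(2π·0.0927)/(2π)) = 0.0772 → s = 18.0772

18.0772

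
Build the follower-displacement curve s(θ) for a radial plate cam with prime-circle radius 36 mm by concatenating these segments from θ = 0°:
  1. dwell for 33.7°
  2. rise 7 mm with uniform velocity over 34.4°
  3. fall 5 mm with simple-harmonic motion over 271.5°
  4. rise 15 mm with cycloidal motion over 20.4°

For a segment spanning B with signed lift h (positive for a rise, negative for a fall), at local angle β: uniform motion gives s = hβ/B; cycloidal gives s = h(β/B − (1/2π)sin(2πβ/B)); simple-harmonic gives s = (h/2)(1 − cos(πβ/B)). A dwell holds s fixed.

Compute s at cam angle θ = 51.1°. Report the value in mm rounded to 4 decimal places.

seg 1 [0°–33.7°] dwell: s stays 0.0000
seg 2 [33.7°–68.1°] uniform, h=7: θ=51.1° here. β=17.4, B=34.4. 7·17.4/34.4 = 3.5407 → s = 3.5407

3.5407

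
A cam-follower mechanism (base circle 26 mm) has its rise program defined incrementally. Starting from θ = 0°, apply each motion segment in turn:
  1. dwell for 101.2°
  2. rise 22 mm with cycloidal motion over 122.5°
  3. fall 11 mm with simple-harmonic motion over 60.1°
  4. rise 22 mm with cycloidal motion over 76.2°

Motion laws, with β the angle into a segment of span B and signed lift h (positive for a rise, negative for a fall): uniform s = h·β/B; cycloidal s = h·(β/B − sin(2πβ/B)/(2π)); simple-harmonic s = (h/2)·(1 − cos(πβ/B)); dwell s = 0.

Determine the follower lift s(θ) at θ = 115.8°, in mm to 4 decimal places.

seg 1 [0°–101.2°] dwell: s stays 0.0000
seg 2 [101.2°–223.7°] cycloidal, h=22: θ=115.8° here. β=14.6, B=122.5. 22·(0.1192 − sin(2π·0.1192)/(2π)) = 0.2383 → s = 0.2383

0.2383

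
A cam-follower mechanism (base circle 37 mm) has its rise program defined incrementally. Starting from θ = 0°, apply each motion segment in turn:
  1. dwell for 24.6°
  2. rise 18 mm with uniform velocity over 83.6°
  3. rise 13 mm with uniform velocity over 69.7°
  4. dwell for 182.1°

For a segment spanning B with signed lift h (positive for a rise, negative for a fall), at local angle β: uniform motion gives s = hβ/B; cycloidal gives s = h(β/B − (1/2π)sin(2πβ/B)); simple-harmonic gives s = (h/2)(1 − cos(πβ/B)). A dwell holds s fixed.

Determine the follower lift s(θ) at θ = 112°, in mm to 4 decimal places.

seg 1 [0°–24.6°] dwell: s stays 0.0000
seg 2 [24.6°–108.2°] uniform, h=18: full span → s += 18 → s = 18.0000
seg 3 [108.2°–177.9°] uniform, h=13: θ=112° here. β=3.8, B=69.7. 13·3.8/69.7 = 0.7088 → s = 18.7088

18.7088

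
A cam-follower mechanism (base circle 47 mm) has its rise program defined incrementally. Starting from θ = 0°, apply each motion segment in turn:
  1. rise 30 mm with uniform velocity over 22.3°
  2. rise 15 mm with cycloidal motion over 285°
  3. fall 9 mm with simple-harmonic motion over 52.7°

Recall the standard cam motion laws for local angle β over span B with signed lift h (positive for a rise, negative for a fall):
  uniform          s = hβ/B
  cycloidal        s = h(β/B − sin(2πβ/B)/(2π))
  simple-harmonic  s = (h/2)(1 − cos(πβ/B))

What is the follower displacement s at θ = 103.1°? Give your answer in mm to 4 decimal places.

seg 1 [0°–22.3°] uniform, h=30: full span → s += 30 → s = 30.0000
seg 2 [22.3°–307.3°] cycloidal, h=15: θ=103.1° here. β=80.8, B=285. 15·(0.2835 − sin(2π·0.2835)/(2π)) = 1.9180 → s = 31.9180

31.9180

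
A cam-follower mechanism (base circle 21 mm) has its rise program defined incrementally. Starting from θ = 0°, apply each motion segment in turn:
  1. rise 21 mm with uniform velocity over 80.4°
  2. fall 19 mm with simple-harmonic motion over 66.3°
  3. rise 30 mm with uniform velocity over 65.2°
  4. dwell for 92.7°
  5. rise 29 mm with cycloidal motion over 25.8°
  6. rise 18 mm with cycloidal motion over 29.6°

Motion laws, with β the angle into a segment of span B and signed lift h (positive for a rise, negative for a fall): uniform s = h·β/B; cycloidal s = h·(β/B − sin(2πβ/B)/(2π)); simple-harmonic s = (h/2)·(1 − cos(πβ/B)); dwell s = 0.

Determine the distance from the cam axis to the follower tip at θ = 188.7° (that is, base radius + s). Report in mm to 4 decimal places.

seg 1 [0°–80.4°] uniform, h=21: full span → s += 21 → s = 21.0000
seg 2 [80.4°–146.7°] simple-harmonic, h=-19: full span → s += -19 → s = 2.0000
seg 3 [146.7°–211.9°] uniform, h=30: θ=188.7° here. β=42, B=65.2. 30·42/65.2 = 19.3252 → s = 21.3252
radial distance = base radius + s = 21 + 21.3252 = 42.3252

42.3252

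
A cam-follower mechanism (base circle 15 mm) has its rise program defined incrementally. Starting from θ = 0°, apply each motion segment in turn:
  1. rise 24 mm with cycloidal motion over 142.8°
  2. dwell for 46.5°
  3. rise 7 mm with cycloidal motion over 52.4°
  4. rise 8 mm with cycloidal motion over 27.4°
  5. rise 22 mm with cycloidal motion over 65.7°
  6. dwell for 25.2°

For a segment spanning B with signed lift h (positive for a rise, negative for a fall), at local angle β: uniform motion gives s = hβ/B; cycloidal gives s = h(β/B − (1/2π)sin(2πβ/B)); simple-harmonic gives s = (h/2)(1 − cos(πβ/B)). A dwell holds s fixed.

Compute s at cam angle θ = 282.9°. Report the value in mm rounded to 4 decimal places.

seg 1 [0°–142.8°] cycloidal, h=24: full span → s += 24 → s = 24.0000
seg 2 [142.8°–189.3°] dwell: s stays 24.0000
seg 3 [189.3°–241.7°] cycloidal, h=7: full span → s += 7 → s = 31.0000
seg 4 [241.7°–269.1°] cycloidal, h=8: full span → s += 8 → s = 39.0000
seg 5 [269.1°–334.8°] cycloidal, h=22: θ=282.9° here. β=13.8, B=65.7. 22·(0.2100 − sin(2π·0.2100)/(2π)) = 1.2293 → s = 40.2293

40.2293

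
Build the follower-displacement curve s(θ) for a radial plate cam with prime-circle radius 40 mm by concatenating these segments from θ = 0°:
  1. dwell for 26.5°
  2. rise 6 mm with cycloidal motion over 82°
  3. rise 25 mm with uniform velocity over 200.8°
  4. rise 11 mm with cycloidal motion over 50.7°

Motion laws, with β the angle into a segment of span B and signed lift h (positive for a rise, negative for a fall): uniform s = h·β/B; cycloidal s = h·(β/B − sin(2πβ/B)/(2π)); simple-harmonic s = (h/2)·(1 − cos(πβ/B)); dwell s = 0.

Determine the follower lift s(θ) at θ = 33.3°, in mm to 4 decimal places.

seg 1 [0°–26.5°] dwell: s stays 0.0000
seg 2 [26.5°–108.5°] cycloidal, h=6: θ=33.3° here. β=6.8, B=82. 6·(0.0829 − sin(2π·0.0829)/(2π)) = 0.0222 → s = 0.0222

0.0222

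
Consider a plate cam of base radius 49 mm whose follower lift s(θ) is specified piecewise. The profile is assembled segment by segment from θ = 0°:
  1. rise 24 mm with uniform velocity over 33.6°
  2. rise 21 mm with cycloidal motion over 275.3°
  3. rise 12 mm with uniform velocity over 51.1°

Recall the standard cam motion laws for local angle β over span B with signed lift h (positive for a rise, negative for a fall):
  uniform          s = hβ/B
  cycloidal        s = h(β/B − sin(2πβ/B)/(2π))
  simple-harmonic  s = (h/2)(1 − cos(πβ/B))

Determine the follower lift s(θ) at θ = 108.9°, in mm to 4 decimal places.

seg 1 [0°–33.6°] uniform, h=24: full span → s += 24 → s = 24.0000
seg 2 [33.6°–308.9°] cycloidal, h=21: θ=108.9° here. β=75.3, B=275.3. 21·(0.2735 − sin(2π·0.2735)/(2π)) = 2.4381 → s = 26.4381

26.4381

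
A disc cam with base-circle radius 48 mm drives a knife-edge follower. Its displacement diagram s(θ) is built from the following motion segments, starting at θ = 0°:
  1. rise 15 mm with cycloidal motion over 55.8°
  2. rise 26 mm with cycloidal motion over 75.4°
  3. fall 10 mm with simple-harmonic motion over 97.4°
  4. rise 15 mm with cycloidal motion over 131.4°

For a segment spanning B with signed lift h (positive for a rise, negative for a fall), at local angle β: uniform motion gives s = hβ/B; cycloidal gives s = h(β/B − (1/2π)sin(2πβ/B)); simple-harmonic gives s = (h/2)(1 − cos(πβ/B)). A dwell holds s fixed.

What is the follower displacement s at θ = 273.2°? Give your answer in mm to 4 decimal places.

seg 1 [0°–55.8°] cycloidal, h=15: full span → s += 15 → s = 15.0000
seg 2 [55.8°–131.2°] cycloidal, h=26: full span → s += 26 → s = 41.0000
seg 3 [131.2°–228.6°] simple-harmonic, h=-10: full span → s += -10 → s = 31.0000
seg 4 [228.6°–360°] cycloidal, h=15: θ=273.2° here. β=44.6, B=131.4. 15·(0.3394 − sin(2π·0.3394)/(2π)) = 3.0710 → s = 34.0710

34.0710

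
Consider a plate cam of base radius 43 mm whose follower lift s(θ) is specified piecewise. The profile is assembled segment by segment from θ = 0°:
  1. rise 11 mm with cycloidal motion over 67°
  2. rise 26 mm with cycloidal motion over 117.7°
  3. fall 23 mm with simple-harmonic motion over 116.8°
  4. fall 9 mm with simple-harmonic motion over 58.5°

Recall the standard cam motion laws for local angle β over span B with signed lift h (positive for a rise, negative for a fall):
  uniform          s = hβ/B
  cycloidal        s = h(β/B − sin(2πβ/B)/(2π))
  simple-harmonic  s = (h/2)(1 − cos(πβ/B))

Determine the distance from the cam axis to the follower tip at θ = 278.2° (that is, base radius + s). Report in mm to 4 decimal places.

seg 1 [0°–67°] cycloidal, h=11: full span → s += 11 → s = 11.0000
seg 2 [67°–184.7°] cycloidal, h=26: full span → s += 26 → s = 37.0000
seg 3 [184.7°–301.5°] simple-harmonic, h=-23: θ=278.2° here. β=93.5, B=116.8. -23/2·(1 − cos(π·0.8005)) = -20.8146 → s = 16.1854
radial distance = base radius + s = 43 + 16.1854 = 59.1854

59.1854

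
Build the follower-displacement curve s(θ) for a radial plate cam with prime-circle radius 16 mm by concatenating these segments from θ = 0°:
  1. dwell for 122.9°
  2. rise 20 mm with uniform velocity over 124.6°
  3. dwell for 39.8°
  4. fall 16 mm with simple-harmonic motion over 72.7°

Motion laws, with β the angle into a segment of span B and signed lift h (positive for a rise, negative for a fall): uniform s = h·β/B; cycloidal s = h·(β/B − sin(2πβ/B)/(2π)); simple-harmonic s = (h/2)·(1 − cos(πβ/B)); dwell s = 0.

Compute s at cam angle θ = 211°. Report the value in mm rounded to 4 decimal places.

seg 1 [0°–122.9°] dwell: s stays 0.0000
seg 2 [122.9°–247.5°] uniform, h=20: θ=211° here. β=88.1, B=124.6. 20·88.1/124.6 = 14.1413 → s = 14.1413

14.1413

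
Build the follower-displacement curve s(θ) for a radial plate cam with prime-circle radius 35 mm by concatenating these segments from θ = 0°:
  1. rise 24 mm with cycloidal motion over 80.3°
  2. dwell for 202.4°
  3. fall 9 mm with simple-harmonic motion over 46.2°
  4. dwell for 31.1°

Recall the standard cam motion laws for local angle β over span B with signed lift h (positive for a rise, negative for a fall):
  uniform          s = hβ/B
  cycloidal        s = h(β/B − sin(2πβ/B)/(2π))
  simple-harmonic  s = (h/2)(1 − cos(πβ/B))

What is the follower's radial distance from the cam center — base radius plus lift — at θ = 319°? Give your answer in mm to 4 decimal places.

seg 1 [0°–80.3°] cycloidal, h=24: full span → s += 24 → s = 24.0000
seg 2 [80.3°–282.7°] dwell: s stays 24.0000
seg 3 [282.7°–328.9°] simple-harmonic, h=-9: θ=319° here. β=36.3, B=46.2. -9/2·(1 − cos(π·0.7857)) = -8.0182 → s = 15.9818
radial distance = base radius + s = 35 + 15.9818 = 50.9818

50.9818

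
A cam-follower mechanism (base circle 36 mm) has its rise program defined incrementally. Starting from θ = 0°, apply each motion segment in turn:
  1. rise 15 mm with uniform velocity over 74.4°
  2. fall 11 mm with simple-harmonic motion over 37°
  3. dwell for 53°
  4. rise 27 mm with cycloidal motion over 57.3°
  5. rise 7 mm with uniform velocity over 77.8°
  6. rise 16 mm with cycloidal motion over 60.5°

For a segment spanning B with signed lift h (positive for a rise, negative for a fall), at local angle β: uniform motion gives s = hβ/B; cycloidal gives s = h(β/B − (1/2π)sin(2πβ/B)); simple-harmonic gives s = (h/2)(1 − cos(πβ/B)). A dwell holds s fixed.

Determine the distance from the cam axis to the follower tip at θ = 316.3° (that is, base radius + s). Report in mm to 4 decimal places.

seg 1 [0°–74.4°] uniform, h=15: full span → s += 15 → s = 15.0000
seg 2 [74.4°–111.4°] simple-harmonic, h=-11: full span → s += -11 → s = 4.0000
seg 3 [111.4°–164.4°] dwell: s stays 4.0000
seg 4 [164.4°–221.7°] cycloidal, h=27: full span → s += 27 → s = 31.0000
seg 5 [221.7°–299.5°] uniform, h=7: full span → s += 7 → s = 38.0000
seg 6 [299.5°–360°] cycloidal, h=16: θ=316.3° here. β=16.8, B=60.5. 16·(0.2777 − sin(2π·0.2777)/(2π)) = 1.9349 → s = 39.9349
radial distance = base radius + s = 36 + 39.9349 = 75.9349

75.9349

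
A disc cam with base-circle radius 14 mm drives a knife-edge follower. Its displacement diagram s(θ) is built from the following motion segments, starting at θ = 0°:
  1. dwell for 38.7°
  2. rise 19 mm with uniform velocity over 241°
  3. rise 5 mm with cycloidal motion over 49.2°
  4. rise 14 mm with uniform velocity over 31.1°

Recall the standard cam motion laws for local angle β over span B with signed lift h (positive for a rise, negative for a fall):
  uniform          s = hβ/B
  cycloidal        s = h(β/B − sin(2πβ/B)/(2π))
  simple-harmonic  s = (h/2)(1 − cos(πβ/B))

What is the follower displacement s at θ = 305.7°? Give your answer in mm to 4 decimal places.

seg 1 [0°–38.7°] dwell: s stays 0.0000
seg 2 [38.7°–279.7°] uniform, h=19: full span → s += 19 → s = 19.0000
seg 3 [279.7°–328.9°] cycloidal, h=5: θ=305.7° here. β=26, B=49.2. 5·(0.5285 − sin(2π·0.5285)/(2π)) = 2.7838 → s = 21.7838

21.7838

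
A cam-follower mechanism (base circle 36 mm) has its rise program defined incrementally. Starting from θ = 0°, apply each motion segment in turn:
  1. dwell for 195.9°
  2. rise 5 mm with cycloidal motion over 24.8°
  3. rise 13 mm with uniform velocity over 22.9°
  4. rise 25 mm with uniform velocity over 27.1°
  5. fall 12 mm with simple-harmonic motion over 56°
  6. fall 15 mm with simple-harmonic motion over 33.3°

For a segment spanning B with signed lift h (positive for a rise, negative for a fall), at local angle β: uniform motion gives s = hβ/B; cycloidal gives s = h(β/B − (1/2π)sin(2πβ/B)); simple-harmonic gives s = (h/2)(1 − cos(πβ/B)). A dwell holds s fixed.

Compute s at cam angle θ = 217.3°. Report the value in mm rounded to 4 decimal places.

seg 1 [0°–195.9°] dwell: s stays 0.0000
seg 2 [195.9°–220.7°] cycloidal, h=5: θ=217.3° here. β=21.4, B=24.8. 5·(0.8629 − sin(2π·0.8629)/(2π)) = 4.9183 → s = 4.9183

4.9183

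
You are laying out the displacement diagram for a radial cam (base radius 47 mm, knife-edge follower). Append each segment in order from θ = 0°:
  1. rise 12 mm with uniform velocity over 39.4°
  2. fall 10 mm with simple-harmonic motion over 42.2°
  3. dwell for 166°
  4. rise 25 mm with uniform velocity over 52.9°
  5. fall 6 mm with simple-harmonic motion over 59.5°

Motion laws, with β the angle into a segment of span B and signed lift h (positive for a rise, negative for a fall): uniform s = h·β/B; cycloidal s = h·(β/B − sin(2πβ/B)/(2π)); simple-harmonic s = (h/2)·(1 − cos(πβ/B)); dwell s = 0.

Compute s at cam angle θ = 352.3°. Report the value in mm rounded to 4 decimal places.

seg 1 [0°–39.4°] uniform, h=12: full span → s += 12 → s = 12.0000
seg 2 [39.4°–81.6°] simple-harmonic, h=-10: full span → s += -10 → s = 2.0000
seg 3 [81.6°–247.6°] dwell: s stays 2.0000
seg 4 [247.6°–300.5°] uniform, h=25: full span → s += 25 → s = 27.0000
seg 5 [300.5°–360°] simple-harmonic, h=-6: θ=352.3° here. β=51.8, B=59.5. -6/2·(1 − cos(π·0.8706)) = -5.7555 → s = 21.2445

21.2445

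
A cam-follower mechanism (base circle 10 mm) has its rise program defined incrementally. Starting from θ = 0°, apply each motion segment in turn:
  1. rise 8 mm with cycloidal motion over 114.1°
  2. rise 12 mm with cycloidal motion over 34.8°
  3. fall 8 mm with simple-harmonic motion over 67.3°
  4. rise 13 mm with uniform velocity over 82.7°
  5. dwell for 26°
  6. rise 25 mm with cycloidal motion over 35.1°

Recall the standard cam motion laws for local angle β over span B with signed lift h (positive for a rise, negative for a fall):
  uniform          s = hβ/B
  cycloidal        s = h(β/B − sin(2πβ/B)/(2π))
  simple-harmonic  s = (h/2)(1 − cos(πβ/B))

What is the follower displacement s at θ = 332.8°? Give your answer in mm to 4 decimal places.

seg 1 [0°–114.1°] cycloidal, h=8: full span → s += 8 → s = 8.0000
seg 2 [114.1°–148.9°] cycloidal, h=12: full span → s += 12 → s = 20.0000
seg 3 [148.9°–216.2°] simple-harmonic, h=-8: full span → s += -8 → s = 12.0000
seg 4 [216.2°–298.9°] uniform, h=13: full span → s += 13 → s = 25.0000
seg 5 [298.9°–324.9°] dwell: s stays 25.0000
seg 6 [324.9°–360°] cycloidal, h=25: θ=332.8° here. β=7.9, B=35.1. 25·(0.2251 − sin(2π·0.2251)/(2π)) = 1.6966 → s = 26.6966

26.6966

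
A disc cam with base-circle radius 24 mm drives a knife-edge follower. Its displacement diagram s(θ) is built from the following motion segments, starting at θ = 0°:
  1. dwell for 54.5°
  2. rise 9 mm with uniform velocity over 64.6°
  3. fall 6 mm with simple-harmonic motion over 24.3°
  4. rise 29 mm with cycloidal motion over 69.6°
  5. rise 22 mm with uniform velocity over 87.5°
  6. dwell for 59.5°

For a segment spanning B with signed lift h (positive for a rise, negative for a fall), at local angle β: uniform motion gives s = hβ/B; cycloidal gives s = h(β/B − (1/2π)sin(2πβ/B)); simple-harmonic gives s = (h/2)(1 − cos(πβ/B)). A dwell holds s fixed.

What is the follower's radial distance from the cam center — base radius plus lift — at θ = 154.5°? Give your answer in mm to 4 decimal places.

seg 1 [0°–54.5°] dwell: s stays 0.0000
seg 2 [54.5°–119.1°] uniform, h=9: full span → s += 9 → s = 9.0000
seg 3 [119.1°–143.4°] simple-harmonic, h=-6: full span → s += -6 → s = 3.0000
seg 4 [143.4°–213°] cycloidal, h=29: θ=154.5° here. β=11.1, B=69.6. 29·(0.1595 − sin(2π·0.1595)/(2π)) = 0.7361 → s = 3.7361
radial distance = base radius + s = 24 + 3.7361 = 27.7361

27.7361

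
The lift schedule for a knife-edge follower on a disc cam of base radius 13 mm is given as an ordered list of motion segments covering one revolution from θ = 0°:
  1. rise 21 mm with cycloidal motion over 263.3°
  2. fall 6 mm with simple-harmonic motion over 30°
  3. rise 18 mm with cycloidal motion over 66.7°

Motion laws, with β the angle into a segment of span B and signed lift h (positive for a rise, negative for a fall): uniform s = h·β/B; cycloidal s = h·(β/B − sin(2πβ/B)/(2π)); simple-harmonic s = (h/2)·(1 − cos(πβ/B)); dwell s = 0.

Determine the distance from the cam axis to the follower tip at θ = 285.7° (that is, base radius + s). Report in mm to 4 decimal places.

seg 1 [0°–263.3°] cycloidal, h=21: full span → s += 21 → s = 21.0000
seg 2 [263.3°–293.3°] simple-harmonic, h=-6: θ=285.7° here. β=22.4, B=30. -6/2·(1 − cos(π·0.7467)) = -5.0990 → s = 15.9010
radial distance = base radius + s = 13 + 15.9010 = 28.9010

28.9010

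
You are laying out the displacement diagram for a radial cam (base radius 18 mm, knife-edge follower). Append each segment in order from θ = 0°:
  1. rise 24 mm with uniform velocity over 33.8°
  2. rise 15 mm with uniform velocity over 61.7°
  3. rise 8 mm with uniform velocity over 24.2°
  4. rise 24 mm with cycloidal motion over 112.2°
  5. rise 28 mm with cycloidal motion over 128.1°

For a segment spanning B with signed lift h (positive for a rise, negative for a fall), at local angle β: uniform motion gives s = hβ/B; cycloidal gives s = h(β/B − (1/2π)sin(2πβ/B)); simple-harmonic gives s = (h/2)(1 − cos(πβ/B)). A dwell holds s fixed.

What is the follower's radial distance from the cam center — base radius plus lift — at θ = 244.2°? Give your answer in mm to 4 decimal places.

seg 1 [0°–33.8°] uniform, h=24: full span → s += 24 → s = 24.0000
seg 2 [33.8°–95.5°] uniform, h=15: full span → s += 15 → s = 39.0000
seg 3 [95.5°–119.7°] uniform, h=8: full span → s += 8 → s = 47.0000
seg 4 [119.7°–231.9°] cycloidal, h=24: full span → s += 24 → s = 71.0000
seg 5 [231.9°–360°] cycloidal, h=28: θ=244.2° here. β=12.3, B=128.1. 28·(0.0960 − sin(2π·0.0960)/(2π)) = 0.1602 → s = 71.1602
radial distance = base radius + s = 18 + 71.1602 = 89.1602

89.1602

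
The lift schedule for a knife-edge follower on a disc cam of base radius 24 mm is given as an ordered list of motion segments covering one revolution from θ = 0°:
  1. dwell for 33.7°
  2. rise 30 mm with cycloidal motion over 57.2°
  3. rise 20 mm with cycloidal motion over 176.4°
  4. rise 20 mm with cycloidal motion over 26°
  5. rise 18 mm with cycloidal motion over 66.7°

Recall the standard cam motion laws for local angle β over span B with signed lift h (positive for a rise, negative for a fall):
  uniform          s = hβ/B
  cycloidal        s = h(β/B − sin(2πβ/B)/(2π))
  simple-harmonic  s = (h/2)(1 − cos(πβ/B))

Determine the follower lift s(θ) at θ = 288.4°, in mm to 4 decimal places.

seg 1 [0°–33.7°] dwell: s stays 0.0000
seg 2 [33.7°–90.9°] cycloidal, h=30: full span → s += 30 → s = 30.0000
seg 3 [90.9°–267.3°] cycloidal, h=20: full span → s += 20 → s = 50.0000
seg 4 [267.3°–293.3°] cycloidal, h=20: θ=288.4° here. β=21.1, B=26. 20·(0.8115 − sin(2π·0.8115)/(2π)) = 19.1789 → s = 69.1789

69.1789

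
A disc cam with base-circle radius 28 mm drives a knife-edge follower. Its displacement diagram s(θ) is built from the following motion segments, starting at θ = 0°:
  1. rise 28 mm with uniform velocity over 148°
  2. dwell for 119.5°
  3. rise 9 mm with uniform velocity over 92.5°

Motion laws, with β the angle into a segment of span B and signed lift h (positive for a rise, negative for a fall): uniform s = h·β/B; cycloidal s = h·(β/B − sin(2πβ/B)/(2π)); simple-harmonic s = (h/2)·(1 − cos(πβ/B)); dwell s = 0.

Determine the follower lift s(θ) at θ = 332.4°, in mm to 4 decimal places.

seg 1 [0°–148°] uniform, h=28: full span → s += 28 → s = 28.0000
seg 2 [148°–267.5°] dwell: s stays 28.0000
seg 3 [267.5°–360°] uniform, h=9: θ=332.4° here. β=64.9, B=92.5. 9·64.9/92.5 = 6.3146 → s = 34.3146

34.3146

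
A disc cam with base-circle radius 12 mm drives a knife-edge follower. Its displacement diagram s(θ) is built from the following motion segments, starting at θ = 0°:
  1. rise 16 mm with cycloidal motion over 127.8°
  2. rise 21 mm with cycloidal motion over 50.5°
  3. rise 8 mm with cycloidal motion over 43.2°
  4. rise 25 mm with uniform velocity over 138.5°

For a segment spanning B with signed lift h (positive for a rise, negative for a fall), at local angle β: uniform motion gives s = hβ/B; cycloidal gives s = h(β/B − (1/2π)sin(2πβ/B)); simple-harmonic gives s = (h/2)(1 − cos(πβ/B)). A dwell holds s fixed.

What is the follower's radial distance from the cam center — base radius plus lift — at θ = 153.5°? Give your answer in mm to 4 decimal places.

seg 1 [0°–127.8°] cycloidal, h=16: full span → s += 16 → s = 16.0000
seg 2 [127.8°–178.3°] cycloidal, h=21: θ=153.5° here. β=25.7, B=50.5. 21·(0.5089 − sin(2π·0.5089)/(2π)) = 10.8742 → s = 26.8742
radial distance = base radius + s = 12 + 26.8742 = 38.8742

38.8742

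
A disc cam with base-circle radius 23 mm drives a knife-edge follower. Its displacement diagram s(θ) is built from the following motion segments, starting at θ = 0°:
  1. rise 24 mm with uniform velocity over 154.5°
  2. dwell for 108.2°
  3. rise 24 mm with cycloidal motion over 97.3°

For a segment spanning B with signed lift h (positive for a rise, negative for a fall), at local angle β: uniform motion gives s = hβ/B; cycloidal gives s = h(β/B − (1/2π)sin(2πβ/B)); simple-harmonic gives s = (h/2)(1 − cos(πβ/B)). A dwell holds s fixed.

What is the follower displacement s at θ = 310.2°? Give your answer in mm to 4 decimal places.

seg 1 [0°–154.5°] uniform, h=24: full span → s += 24 → s = 24.0000
seg 2 [154.5°–262.7°] dwell: s stays 24.0000
seg 3 [262.7°–360°] cycloidal, h=24: θ=310.2° here. β=47.5, B=97.3. 24·(0.4882 − sin(2π·0.4882)/(2π)) = 11.4329 → s = 35.4329

35.4329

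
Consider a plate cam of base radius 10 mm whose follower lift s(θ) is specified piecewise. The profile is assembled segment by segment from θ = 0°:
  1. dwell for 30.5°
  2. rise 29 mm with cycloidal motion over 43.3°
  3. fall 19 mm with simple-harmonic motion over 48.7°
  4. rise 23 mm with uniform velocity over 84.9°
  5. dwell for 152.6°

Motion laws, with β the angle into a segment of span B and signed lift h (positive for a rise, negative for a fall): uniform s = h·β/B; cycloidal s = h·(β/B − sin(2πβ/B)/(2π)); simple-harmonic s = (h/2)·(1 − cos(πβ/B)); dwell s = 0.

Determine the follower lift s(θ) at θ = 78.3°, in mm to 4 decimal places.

seg 1 [0°–30.5°] dwell: s stays 0.0000
seg 2 [30.5°–73.8°] cycloidal, h=29: full span → s += 29 → s = 29.0000
seg 3 [73.8°–122.5°] simple-harmonic, h=-19: θ=78.3° here. β=4.5, B=48.7. -19/2·(1 − cos(π·0.0924)) = -0.3975 → s = 28.6025

28.6025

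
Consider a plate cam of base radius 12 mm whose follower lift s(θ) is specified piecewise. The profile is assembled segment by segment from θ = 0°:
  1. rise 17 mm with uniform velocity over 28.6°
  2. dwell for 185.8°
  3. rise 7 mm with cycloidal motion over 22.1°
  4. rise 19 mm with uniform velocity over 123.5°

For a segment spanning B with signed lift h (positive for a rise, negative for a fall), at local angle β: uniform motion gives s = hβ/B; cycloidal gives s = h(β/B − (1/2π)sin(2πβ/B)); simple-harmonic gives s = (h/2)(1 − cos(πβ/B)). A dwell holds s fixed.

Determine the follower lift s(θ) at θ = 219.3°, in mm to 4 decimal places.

seg 1 [0°–28.6°] uniform, h=17: full span → s += 17 → s = 17.0000
seg 2 [28.6°–214.4°] dwell: s stays 17.0000
seg 3 [214.4°–236.5°] cycloidal, h=7: θ=219.3° here. β=4.9, B=22.1. 7·(0.2217 − sin(2π·0.2217)/(2π)) = 0.4555 → s = 17.4555

17.4555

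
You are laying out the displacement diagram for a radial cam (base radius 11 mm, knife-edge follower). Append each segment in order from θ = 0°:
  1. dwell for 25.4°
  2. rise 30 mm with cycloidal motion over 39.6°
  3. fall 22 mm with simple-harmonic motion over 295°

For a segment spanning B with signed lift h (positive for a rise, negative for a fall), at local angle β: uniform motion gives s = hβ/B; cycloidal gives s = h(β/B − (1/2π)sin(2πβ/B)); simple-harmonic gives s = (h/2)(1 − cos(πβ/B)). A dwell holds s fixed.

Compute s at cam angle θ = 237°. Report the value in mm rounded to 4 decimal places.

seg 1 [0°–25.4°] dwell: s stays 0.0000
seg 2 [25.4°–65°] cycloidal, h=30: full span → s += 30 → s = 30.0000
seg 3 [65°–360°] simple-harmonic, h=-22: θ=237° here. β=172, B=295. -22/2·(1 − cos(π·0.5831)) = -13.8376 → s = 16.1624

16.1624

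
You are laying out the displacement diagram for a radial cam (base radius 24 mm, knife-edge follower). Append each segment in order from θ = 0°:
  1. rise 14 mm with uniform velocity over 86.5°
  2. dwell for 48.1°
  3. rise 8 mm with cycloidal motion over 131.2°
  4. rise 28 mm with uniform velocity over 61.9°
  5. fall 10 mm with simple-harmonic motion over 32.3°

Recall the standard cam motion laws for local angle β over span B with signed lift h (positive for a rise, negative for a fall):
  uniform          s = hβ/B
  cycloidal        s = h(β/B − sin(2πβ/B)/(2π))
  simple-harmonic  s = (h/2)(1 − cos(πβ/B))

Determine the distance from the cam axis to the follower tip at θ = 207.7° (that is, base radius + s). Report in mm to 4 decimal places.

seg 1 [0°–86.5°] uniform, h=14: full span → s += 14 → s = 14.0000
seg 2 [86.5°–134.6°] dwell: s stays 14.0000
seg 3 [134.6°–265.8°] cycloidal, h=8: θ=207.7° here. β=73.1, B=131.2. 8·(0.5572 − sin(2π·0.5572)/(2π)) = 4.9049 → s = 18.9049
radial distance = base radius + s = 24 + 18.9049 = 42.9049

42.9049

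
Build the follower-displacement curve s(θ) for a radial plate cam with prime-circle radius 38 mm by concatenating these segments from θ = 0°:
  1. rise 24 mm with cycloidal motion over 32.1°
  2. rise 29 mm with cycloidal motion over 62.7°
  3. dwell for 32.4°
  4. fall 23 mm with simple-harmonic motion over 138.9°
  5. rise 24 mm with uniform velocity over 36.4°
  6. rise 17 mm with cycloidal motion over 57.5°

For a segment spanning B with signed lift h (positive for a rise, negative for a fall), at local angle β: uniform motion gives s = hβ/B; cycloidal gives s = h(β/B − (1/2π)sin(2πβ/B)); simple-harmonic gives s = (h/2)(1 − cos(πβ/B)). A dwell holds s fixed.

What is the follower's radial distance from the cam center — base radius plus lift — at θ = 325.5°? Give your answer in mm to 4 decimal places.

seg 1 [0°–32.1°] cycloidal, h=24: full span → s += 24 → s = 24.0000
seg 2 [32.1°–94.8°] cycloidal, h=29: full span → s += 29 → s = 53.0000
seg 3 [94.8°–127.2°] dwell: s stays 53.0000
seg 4 [127.2°–266.1°] simple-harmonic, h=-23: full span → s += -23 → s = 30.0000
seg 5 [266.1°–302.5°] uniform, h=24: full span → s += 24 → s = 54.0000
seg 6 [302.5°–360°] cycloidal, h=17: θ=325.5° here. β=23, B=57.5. 17·(0.4000 − sin(2π·0.4000)/(2π)) = 5.2097 → s = 59.2097
radial distance = base radius + s = 38 + 59.2097 = 97.2097

97.2097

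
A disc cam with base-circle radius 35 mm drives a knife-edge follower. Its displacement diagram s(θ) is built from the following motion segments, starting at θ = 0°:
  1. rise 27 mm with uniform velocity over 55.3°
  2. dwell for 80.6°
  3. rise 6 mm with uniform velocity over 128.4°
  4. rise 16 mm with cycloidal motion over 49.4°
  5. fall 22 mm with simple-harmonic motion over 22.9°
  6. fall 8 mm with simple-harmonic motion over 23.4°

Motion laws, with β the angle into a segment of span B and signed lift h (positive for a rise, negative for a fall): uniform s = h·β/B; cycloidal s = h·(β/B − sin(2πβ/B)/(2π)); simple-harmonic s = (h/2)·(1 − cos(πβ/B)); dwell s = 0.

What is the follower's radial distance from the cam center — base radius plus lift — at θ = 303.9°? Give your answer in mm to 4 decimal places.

seg 1 [0°–55.3°] uniform, h=27: full span → s += 27 → s = 27.0000
seg 2 [55.3°–135.9°] dwell: s stays 27.0000
seg 3 [135.9°–264.3°] uniform, h=6: full span → s += 6 → s = 33.0000
seg 4 [264.3°–313.7°] cycloidal, h=16: θ=303.9° here. β=39.6, B=49.4. 16·(0.8016 − sin(2π·0.8016)/(2π)) = 15.2396 → s = 48.2396
radial distance = base radius + s = 35 + 48.2396 = 83.2396

83.2396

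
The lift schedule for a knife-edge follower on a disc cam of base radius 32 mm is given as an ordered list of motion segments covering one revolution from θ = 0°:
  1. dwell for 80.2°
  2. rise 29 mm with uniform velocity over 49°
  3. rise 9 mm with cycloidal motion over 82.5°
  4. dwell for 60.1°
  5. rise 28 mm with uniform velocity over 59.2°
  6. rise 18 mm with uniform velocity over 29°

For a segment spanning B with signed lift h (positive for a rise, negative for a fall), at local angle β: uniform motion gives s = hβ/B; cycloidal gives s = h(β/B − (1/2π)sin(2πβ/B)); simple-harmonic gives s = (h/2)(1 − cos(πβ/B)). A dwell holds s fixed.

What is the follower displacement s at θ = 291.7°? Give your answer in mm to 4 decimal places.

seg 1 [0°–80.2°] dwell: s stays 0.0000
seg 2 [80.2°–129.2°] uniform, h=29: full span → s += 29 → s = 29.0000
seg 3 [129.2°–211.7°] cycloidal, h=9: full span → s += 9 → s = 38.0000
seg 4 [211.7°–271.8°] dwell: s stays 38.0000
seg 5 [271.8°–331°] uniform, h=28: θ=291.7° here. β=19.9, B=59.2. 28·19.9/59.2 = 9.4122 → s = 47.4122

47.4122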